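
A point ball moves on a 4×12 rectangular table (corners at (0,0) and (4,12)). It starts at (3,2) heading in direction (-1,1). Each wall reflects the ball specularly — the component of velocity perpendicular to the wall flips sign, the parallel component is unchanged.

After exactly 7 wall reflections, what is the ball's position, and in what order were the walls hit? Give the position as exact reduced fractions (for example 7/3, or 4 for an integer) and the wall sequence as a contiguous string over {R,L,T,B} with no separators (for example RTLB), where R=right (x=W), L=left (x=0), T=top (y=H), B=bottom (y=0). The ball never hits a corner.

1. t=3 → L at (0,5); v=(1,1)
2. t=4 → R at (4,9); v=(-1,1)
3. t=3 → T at (1,12); v=(-1,-1)
4. t=1 → L at (0,11); v=(1,-1)
5. t=4 → R at (4,7); v=(-1,-1)
6. t=4 → L at (0,3); v=(1,-1)
7. t=3 → B at (3,0); v=(1,1)

Final position: (3,0)
Wall sequence: LRTLRLB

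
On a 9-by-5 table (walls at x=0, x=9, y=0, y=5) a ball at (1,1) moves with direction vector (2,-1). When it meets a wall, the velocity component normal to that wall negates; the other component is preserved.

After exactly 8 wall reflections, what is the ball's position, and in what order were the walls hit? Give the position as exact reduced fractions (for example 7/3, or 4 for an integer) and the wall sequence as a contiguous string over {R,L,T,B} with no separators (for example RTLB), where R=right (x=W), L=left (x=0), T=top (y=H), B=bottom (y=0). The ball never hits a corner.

1. t=1 → B at (3,0); v=(2,1)
2. t=3 → R at (9,3); v=(-2,1)
3. t=2 → T at (5,5); v=(-2,-1)
4. t=5/2 → L at (0,5/2); v=(2,-1)
5. t=5/2 → B at (5,0); v=(2,1)
6. t=2 → R at (9,2); v=(-2,1)
7. t=3 → T at (3,5); v=(-2,-1)
8. t=3/2 → L at (0,7/2); v=(2,-1)

Final position: (0,7/2)
Wall sequence: BRTLBRTL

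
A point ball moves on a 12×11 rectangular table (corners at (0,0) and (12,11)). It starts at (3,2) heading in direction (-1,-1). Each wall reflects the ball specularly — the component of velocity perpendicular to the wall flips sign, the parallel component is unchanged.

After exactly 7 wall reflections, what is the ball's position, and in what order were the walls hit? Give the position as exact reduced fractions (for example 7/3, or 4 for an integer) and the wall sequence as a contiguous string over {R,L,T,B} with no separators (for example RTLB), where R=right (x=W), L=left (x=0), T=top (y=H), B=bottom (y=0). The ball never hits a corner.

Final position: (8,11)
Wall sequence: BLTRBLT

1. t=2 → B at (1,0); v=(-1,1)
2. t=1 → L at (0,1); v=(1,1)
3. t=10 → T at (10,11); v=(1,-1)
4. t=2 → R at (12,9); v=(-1,-1)
5. t=9 → B at (3,0); v=(-1,1)
6. t=3 → L at (0,3); v=(1,1)
7. t=8 → T at (8,11); v=(1,-1)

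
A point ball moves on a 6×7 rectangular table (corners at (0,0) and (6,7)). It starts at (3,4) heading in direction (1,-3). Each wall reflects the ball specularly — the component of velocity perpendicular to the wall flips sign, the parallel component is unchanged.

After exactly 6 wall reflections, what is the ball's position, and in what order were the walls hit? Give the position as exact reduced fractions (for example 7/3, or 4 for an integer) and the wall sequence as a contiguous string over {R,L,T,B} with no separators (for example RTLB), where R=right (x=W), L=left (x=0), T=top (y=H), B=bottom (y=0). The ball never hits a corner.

Final position: (0,5)
Wall sequence: BRTBTL

1. t=4/3 → B at (13/3,0); v=(1,3)
2. t=5/3 → R at (6,5); v=(-1,3)
3. t=2/3 → T at (16/3,7); v=(-1,-3)
4. t=7/3 → B at (3,0); v=(-1,3)
5. t=7/3 → T at (2/3,7); v=(-1,-3)
6. t=2/3 → L at (0,5); v=(1,-3)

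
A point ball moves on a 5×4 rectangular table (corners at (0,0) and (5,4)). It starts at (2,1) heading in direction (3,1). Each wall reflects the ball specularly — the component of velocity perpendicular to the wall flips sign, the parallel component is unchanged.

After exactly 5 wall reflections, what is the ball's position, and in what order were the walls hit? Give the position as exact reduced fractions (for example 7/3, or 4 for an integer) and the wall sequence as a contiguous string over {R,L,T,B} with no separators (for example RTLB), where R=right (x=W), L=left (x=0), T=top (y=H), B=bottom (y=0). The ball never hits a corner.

1. t=1 → R at (5,2); v=(-3,1)
2. t=5/3 → L at (0,11/3); v=(3,1)
3. t=1/3 → T at (1,4); v=(3,-1)
4. t=4/3 → R at (5,8/3); v=(-3,-1)
5. t=5/3 → L at (0,1); v=(3,-1)

Final position: (0,1)
Wall sequence: RLTRL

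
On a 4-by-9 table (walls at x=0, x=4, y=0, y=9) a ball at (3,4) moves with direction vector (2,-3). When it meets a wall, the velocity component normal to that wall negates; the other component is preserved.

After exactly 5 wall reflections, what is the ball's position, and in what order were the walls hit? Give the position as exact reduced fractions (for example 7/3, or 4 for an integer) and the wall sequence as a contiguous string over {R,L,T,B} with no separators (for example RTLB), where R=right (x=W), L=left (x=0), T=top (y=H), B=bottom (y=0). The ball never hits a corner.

Final position: (4,17/2)
Wall sequence: RBLTR

1. t=1/2 → R at (4,5/2); v=(-2,-3)
2. t=5/6 → B at (7/3,0); v=(-2,3)
3. t=7/6 → L at (0,7/2); v=(2,3)
4. t=11/6 → T at (11/3,9); v=(2,-3)
5. t=1/6 → R at (4,17/2); v=(-2,-3)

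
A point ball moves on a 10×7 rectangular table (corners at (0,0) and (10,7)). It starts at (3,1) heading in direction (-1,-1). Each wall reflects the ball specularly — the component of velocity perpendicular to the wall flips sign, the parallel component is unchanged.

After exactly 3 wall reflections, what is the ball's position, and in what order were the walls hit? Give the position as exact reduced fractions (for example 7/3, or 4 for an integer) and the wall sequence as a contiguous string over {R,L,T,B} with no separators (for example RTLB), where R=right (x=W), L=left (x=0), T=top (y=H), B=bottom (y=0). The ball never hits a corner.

Final position: (5,7)
Wall sequence: BLT

1. t=1 → B at (2,0); v=(-1,1)
2. t=2 → L at (0,2); v=(1,1)
3. t=5 → T at (5,7); v=(1,-1)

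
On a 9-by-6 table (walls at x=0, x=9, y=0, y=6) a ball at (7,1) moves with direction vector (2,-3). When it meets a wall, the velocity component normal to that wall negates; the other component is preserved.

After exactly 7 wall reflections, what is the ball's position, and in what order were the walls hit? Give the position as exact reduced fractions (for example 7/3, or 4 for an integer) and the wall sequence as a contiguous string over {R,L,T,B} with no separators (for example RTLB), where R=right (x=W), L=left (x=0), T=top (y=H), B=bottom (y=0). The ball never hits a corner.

1. t=1/3 → B at (23/3,0); v=(2,3)
2. t=2/3 → R at (9,2); v=(-2,3)
3. t=4/3 → T at (19/3,6); v=(-2,-3)
4. t=2 → B at (7/3,0); v=(-2,3)
5. t=7/6 → L at (0,7/2); v=(2,3)
6. t=5/6 → T at (5/3,6); v=(2,-3)
7. t=2 → B at (17/3,0); v=(2,3)

Final position: (17/3,0)
Wall sequence: BRTBLTB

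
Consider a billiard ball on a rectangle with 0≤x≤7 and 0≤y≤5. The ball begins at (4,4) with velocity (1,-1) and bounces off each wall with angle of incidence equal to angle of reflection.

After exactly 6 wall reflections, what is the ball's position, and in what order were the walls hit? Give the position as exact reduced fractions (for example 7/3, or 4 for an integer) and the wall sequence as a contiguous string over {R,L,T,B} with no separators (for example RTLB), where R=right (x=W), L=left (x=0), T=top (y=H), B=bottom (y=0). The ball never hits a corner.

Final position: (7,3)
Wall sequence: RBTLBR

1. t=3 → R at (7,1); v=(-1,-1)
2. t=1 → B at (6,0); v=(-1,1)
3. t=5 → T at (1,5); v=(-1,-1)
4. t=1 → L at (0,4); v=(1,-1)
5. t=4 → B at (4,0); v=(1,1)
6. t=3 → R at (7,3); v=(-1,1)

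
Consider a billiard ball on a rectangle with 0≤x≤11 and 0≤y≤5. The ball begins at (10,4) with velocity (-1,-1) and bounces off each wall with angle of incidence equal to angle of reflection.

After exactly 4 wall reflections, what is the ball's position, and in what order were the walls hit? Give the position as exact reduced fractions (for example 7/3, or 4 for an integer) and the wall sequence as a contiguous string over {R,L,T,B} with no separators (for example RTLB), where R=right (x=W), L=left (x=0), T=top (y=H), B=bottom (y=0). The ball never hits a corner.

1. t=4 → B at (6,0); v=(-1,1)
2. t=5 → T at (1,5); v=(-1,-1)
3. t=1 → L at (0,4); v=(1,-1)
4. t=4 → B at (4,0); v=(1,1)

Final position: (4,0)
Wall sequence: BTLB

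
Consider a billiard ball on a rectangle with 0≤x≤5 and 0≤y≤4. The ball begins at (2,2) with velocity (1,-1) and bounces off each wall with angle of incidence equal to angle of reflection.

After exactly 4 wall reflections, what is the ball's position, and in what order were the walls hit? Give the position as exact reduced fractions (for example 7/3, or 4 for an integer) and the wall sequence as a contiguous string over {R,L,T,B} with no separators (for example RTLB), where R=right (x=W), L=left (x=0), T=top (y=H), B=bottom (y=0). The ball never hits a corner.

Final position: (0,2)
Wall sequence: BRTL

1. t=2 → B at (4,0); v=(1,1)
2. t=1 → R at (5,1); v=(-1,1)
3. t=3 → T at (2,4); v=(-1,-1)
4. t=2 → L at (0,2); v=(1,-1)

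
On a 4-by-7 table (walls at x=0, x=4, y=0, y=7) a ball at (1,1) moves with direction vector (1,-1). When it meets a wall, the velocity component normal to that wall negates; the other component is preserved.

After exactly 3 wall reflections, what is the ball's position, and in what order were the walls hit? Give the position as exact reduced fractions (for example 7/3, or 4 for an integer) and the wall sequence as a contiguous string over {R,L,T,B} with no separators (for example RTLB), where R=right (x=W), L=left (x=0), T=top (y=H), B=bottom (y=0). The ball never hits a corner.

Final position: (0,6)
Wall sequence: BRL

1. t=1 → B at (2,0); v=(1,1)
2. t=2 → R at (4,2); v=(-1,1)
3. t=4 → L at (0,6); v=(1,1)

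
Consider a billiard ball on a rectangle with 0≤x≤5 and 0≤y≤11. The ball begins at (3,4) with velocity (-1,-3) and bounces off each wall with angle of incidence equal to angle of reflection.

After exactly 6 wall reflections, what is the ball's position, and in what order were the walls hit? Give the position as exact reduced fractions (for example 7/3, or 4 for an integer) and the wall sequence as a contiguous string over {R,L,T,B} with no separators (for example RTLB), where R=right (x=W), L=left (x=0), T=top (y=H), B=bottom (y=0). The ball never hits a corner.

Final position: (2/3,11)
Wall sequence: BLTRBT

1. t=4/3 → B at (5/3,0); v=(-1,3)
2. t=5/3 → L at (0,5); v=(1,3)
3. t=2 → T at (2,11); v=(1,-3)
4. t=3 → R at (5,2); v=(-1,-3)
5. t=2/3 → B at (13/3,0); v=(-1,3)
6. t=11/3 → T at (2/3,11); v=(-1,-3)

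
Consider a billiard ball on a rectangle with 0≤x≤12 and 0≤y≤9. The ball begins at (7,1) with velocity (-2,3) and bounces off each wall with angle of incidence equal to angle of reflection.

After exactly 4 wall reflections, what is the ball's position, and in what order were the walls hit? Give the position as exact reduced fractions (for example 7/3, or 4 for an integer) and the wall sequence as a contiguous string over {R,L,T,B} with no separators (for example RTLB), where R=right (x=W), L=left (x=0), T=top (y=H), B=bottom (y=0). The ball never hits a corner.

1. t=8/3 → T at (5/3,9); v=(-2,-3)
2. t=5/6 → L at (0,13/2); v=(2,-3)
3. t=13/6 → B at (13/3,0); v=(2,3)
4. t=3 → T at (31/3,9); v=(2,-3)

Final position: (31/3,9)
Wall sequence: TLBT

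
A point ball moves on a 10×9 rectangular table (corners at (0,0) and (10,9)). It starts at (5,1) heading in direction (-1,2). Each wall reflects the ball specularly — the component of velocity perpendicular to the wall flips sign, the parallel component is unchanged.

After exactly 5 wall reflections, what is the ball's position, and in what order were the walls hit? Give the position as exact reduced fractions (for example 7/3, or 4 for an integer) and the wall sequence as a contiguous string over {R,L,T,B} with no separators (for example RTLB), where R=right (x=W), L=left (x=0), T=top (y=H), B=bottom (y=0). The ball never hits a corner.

Final position: (10,5)
Wall sequence: TLBTR

1. t=4 → T at (1,9); v=(-1,-2)
2. t=1 → L at (0,7); v=(1,-2)
3. t=7/2 → B at (7/2,0); v=(1,2)
4. t=9/2 → T at (8,9); v=(1,-2)
5. t=2 → R at (10,5); v=(-1,-2)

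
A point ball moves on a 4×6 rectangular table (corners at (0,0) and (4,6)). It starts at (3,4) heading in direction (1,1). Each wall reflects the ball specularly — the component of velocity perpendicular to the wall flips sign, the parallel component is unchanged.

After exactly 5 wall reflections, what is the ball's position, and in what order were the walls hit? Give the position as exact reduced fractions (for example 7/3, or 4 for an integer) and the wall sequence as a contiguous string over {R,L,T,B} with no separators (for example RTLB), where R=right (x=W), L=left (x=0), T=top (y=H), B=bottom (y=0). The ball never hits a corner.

Final position: (4,1)
Wall sequence: RTLBR

1. t=1 → R at (4,5); v=(-1,1)
2. t=1 → T at (3,6); v=(-1,-1)
3. t=3 → L at (0,3); v=(1,-1)
4. t=3 → B at (3,0); v=(1,1)
5. t=1 → R at (4,1); v=(-1,1)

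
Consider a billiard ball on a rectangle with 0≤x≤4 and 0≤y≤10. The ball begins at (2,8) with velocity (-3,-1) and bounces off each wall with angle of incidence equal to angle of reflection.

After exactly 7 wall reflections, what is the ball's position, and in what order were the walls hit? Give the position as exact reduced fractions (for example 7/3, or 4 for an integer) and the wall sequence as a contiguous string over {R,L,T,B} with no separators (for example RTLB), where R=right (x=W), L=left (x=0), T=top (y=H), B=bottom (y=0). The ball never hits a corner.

Final position: (2,0)
Wall sequence: LRLRLRB

1. t=2/3 → L at (0,22/3); v=(3,-1)
2. t=4/3 → R at (4,6); v=(-3,-1)
3. t=4/3 → L at (0,14/3); v=(3,-1)
4. t=4/3 → R at (4,10/3); v=(-3,-1)
5. t=4/3 → L at (0,2); v=(3,-1)
6. t=4/3 → R at (4,2/3); v=(-3,-1)
7. t=2/3 → B at (2,0); v=(-3,1)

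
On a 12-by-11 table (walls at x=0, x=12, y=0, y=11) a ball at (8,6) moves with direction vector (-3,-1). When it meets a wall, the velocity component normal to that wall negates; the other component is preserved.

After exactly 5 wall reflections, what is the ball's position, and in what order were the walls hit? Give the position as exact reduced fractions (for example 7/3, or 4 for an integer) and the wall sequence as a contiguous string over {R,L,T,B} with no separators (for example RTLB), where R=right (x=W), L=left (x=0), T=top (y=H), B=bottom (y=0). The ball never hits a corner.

1. t=8/3 → L at (0,10/3); v=(3,-1)
2. t=10/3 → B at (10,0); v=(3,1)
3. t=2/3 → R at (12,2/3); v=(-3,1)
4. t=4 → L at (0,14/3); v=(3,1)
5. t=4 → R at (12,26/3); v=(-3,1)

Final position: (12,26/3)
Wall sequence: LBRLR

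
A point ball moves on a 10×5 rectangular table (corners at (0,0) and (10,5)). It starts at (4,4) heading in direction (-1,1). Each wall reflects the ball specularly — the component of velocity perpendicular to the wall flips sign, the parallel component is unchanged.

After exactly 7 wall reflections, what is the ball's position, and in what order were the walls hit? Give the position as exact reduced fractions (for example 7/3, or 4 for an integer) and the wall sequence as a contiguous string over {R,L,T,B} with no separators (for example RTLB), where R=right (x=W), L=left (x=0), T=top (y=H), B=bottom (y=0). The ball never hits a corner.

Final position: (3,5)
Wall sequence: TLBTRBT

1. t=1 → T at (3,5); v=(-1,-1)
2. t=3 → L at (0,2); v=(1,-1)
3. t=2 → B at (2,0); v=(1,1)
4. t=5 → T at (7,5); v=(1,-1)
5. t=3 → R at (10,2); v=(-1,-1)
6. t=2 → B at (8,0); v=(-1,1)
7. t=5 → T at (3,5); v=(-1,-1)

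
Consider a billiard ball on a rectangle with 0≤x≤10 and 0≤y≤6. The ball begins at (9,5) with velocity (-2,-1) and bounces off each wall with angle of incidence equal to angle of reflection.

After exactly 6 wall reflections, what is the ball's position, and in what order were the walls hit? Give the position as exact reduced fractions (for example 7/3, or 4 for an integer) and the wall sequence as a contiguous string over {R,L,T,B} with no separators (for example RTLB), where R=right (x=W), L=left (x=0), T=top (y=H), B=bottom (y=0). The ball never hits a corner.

1. t=9/2 → L at (0,1/2); v=(2,-1)
2. t=1/2 → B at (1,0); v=(2,1)
3. t=9/2 → R at (10,9/2); v=(-2,1)
4. t=3/2 → T at (7,6); v=(-2,-1)
5. t=7/2 → L at (0,5/2); v=(2,-1)
6. t=5/2 → B at (5,0); v=(2,1)

Final position: (5,0)
Wall sequence: LBRTLB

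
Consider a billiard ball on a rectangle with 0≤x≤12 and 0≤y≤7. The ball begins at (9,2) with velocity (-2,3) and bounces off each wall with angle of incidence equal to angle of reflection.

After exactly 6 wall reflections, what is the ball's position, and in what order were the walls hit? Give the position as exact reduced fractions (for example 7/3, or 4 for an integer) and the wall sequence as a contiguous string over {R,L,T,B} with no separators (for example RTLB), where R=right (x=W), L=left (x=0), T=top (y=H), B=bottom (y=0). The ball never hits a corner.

Final position: (12,11/2)
Wall sequence: TBLTBR

1. t=5/3 → T at (17/3,7); v=(-2,-3)
2. t=7/3 → B at (1,0); v=(-2,3)
3. t=1/2 → L at (0,3/2); v=(2,3)
4. t=11/6 → T at (11/3,7); v=(2,-3)
5. t=7/3 → B at (25/3,0); v=(2,3)
6. t=11/6 → R at (12,11/2); v=(-2,3)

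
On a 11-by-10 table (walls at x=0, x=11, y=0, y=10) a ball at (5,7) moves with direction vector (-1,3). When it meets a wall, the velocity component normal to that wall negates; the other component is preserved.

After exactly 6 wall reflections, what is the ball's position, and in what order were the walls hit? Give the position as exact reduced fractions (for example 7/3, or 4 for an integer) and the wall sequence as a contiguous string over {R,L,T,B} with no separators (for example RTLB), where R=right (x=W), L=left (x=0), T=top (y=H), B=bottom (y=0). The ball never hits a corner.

1. t=1 → T at (4,10); v=(-1,-3)
2. t=10/3 → B at (2/3,0); v=(-1,3)
3. t=2/3 → L at (0,2); v=(1,3)
4. t=8/3 → T at (8/3,10); v=(1,-3)
5. t=10/3 → B at (6,0); v=(1,3)
6. t=10/3 → T at (28/3,10); v=(1,-3)

Final position: (28/3,10)
Wall sequence: TBLTBT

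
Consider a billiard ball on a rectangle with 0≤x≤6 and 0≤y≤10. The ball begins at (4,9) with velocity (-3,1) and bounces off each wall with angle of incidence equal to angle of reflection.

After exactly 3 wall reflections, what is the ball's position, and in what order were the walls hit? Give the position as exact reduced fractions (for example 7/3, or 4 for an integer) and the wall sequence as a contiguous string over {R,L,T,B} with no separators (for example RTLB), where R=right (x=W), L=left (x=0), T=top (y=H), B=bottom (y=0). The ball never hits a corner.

1. t=1 → T at (1,10); v=(-3,-1)
2. t=1/3 → L at (0,29/3); v=(3,-1)
3. t=2 → R at (6,23/3); v=(-3,-1)

Final position: (6,23/3)
Wall sequence: TLR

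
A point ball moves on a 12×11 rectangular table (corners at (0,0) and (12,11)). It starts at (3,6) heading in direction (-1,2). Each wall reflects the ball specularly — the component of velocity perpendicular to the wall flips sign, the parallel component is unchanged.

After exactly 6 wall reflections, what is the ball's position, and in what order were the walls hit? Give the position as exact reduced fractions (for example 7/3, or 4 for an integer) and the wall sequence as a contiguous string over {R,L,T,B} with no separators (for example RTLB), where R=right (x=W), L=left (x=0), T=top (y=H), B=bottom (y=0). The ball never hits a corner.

Final position: (8,0)
Wall sequence: TLBTRB

1. t=5/2 → T at (1/2,11); v=(-1,-2)
2. t=1/2 → L at (0,10); v=(1,-2)
3. t=5 → B at (5,0); v=(1,2)
4. t=11/2 → T at (21/2,11); v=(1,-2)
5. t=3/2 → R at (12,8); v=(-1,-2)
6. t=4 → B at (8,0); v=(-1,2)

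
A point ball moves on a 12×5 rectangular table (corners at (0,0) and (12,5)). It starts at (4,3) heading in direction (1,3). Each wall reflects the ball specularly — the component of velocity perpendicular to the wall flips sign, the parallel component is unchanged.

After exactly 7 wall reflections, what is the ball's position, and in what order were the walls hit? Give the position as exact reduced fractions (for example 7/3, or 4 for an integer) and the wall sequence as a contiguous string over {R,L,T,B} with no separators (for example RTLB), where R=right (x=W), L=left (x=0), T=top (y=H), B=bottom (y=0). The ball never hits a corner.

Final position: (11,0)
Wall sequence: TBTBTRB

1. t=2/3 → T at (14/3,5); v=(1,-3)
2. t=5/3 → B at (19/3,0); v=(1,3)
3. t=5/3 → T at (8,5); v=(1,-3)
4. t=5/3 → B at (29/3,0); v=(1,3)
5. t=5/3 → T at (34/3,5); v=(1,-3)
6. t=2/3 → R at (12,3); v=(-1,-3)
7. t=1 → B at (11,0); v=(-1,3)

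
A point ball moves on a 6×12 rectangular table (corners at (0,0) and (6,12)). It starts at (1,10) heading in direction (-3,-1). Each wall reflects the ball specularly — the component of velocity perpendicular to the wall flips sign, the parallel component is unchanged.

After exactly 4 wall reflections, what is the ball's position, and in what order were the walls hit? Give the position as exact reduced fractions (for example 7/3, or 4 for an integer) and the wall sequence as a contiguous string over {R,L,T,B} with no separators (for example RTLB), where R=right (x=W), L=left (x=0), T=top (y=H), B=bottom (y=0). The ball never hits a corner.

1. t=1/3 → L at (0,29/3); v=(3,-1)
2. t=2 → R at (6,23/3); v=(-3,-1)
3. t=2 → L at (0,17/3); v=(3,-1)
4. t=2 → R at (6,11/3); v=(-3,-1)

Final position: (6,11/3)
Wall sequence: LRLR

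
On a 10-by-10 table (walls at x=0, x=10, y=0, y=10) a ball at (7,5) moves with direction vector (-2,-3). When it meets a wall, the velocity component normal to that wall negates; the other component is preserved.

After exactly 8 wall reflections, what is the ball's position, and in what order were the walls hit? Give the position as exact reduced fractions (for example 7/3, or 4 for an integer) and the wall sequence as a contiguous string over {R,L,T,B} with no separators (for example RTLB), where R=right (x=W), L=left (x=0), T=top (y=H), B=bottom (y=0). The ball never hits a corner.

1. t=5/3 → B at (11/3,0); v=(-2,3)
2. t=11/6 → L at (0,11/2); v=(2,3)
3. t=3/2 → T at (3,10); v=(2,-3)
4. t=10/3 → B at (29/3,0); v=(2,3)
5. t=1/6 → R at (10,1/2); v=(-2,3)
6. t=19/6 → T at (11/3,10); v=(-2,-3)
7. t=11/6 → L at (0,9/2); v=(2,-3)
8. t=3/2 → B at (3,0); v=(2,3)

Final position: (3,0)
Wall sequence: BLTBRTLB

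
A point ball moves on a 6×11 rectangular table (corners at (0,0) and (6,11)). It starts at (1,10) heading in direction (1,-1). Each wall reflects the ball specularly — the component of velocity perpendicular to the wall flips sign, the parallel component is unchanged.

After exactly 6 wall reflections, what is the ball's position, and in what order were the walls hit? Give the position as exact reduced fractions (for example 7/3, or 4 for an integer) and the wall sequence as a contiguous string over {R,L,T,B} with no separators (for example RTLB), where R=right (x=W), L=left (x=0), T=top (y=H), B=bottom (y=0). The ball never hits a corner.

Final position: (0,9)
Wall sequence: RBLRTL

1. t=5 → R at (6,5); v=(-1,-1)
2. t=5 → B at (1,0); v=(-1,1)
3. t=1 → L at (0,1); v=(1,1)
4. t=6 → R at (6,7); v=(-1,1)
5. t=4 → T at (2,11); v=(-1,-1)
6. t=2 → L at (0,9); v=(1,-1)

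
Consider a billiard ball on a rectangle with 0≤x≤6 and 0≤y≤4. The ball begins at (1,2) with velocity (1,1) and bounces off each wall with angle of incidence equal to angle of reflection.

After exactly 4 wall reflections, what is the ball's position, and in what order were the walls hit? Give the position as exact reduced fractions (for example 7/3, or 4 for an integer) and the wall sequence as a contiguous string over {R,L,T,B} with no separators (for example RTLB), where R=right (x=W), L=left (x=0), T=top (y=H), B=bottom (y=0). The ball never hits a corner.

Final position: (1,4)
Wall sequence: TRBT

1. t=2 → T at (3,4); v=(1,-1)
2. t=3 → R at (6,1); v=(-1,-1)
3. t=1 → B at (5,0); v=(-1,1)
4. t=4 → T at (1,4); v=(-1,-1)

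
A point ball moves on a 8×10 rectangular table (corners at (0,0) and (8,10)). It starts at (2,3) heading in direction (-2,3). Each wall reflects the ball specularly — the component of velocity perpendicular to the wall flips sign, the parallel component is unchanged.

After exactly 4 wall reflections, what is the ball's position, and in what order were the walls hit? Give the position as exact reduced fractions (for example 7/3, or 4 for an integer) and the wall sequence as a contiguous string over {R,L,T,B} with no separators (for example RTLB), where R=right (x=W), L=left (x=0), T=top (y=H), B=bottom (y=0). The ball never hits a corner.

Final position: (20/3,0)
Wall sequence: LTRB

1. t=1 → L at (0,6); v=(2,3)
2. t=4/3 → T at (8/3,10); v=(2,-3)
3. t=8/3 → R at (8,2); v=(-2,-3)
4. t=2/3 → B at (20/3,0); v=(-2,3)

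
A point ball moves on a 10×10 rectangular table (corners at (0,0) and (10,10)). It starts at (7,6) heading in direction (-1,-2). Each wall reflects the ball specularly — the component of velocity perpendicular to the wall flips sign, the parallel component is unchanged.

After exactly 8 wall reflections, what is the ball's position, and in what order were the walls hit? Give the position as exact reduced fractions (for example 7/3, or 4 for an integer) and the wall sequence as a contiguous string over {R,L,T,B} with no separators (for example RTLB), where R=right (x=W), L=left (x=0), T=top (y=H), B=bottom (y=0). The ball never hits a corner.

1. t=3 → B at (4,0); v=(-1,2)
2. t=4 → L at (0,8); v=(1,2)
3. t=1 → T at (1,10); v=(1,-2)
4. t=5 → B at (6,0); v=(1,2)
5. t=4 → R at (10,8); v=(-1,2)
6. t=1 → T at (9,10); v=(-1,-2)
7. t=5 → B at (4,0); v=(-1,2)
8. t=4 → L at (0,8); v=(1,2)

Final position: (0,8)
Wall sequence: BLTBRTBL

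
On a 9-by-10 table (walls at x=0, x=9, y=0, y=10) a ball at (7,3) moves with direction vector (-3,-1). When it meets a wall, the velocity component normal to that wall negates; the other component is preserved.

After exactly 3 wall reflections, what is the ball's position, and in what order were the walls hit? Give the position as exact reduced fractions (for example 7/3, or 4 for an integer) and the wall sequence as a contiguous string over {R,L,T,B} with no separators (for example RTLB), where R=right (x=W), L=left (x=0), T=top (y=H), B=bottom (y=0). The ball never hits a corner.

Final position: (9,7/3)
Wall sequence: LBR

1. t=7/3 → L at (0,2/3); v=(3,-1)
2. t=2/3 → B at (2,0); v=(3,1)
3. t=7/3 → R at (9,7/3); v=(-3,1)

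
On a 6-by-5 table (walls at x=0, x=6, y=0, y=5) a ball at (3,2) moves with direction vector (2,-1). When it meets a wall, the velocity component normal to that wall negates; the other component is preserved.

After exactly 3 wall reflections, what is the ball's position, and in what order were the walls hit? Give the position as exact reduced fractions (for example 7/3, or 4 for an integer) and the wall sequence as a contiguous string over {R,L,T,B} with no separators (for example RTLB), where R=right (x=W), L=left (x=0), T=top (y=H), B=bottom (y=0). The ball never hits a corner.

Final position: (0,5/2)
Wall sequence: RBL

1. t=3/2 → R at (6,1/2); v=(-2,-1)
2. t=1/2 → B at (5,0); v=(-2,1)
3. t=5/2 → L at (0,5/2); v=(2,1)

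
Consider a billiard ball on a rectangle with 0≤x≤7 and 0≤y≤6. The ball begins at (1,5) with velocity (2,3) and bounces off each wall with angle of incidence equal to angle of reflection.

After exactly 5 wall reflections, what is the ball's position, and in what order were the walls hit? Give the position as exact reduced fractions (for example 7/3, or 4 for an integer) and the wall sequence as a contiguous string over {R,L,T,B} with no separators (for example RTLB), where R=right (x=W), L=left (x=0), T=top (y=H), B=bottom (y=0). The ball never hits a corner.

1. t=1/3 → T at (5/3,6); v=(2,-3)
2. t=2 → B at (17/3,0); v=(2,3)
3. t=2/3 → R at (7,2); v=(-2,3)
4. t=4/3 → T at (13/3,6); v=(-2,-3)
5. t=2 → B at (1/3,0); v=(-2,3)

Final position: (1/3,0)
Wall sequence: TBRTB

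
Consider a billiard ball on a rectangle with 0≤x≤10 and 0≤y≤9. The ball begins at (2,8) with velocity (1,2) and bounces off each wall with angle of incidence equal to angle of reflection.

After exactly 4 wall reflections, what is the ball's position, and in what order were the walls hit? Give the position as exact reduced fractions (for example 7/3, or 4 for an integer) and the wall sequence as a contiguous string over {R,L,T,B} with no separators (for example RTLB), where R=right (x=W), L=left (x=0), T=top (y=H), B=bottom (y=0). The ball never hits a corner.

Final position: (17/2,9)
Wall sequence: TBRT

1. t=1/2 → T at (5/2,9); v=(1,-2)
2. t=9/2 → B at (7,0); v=(1,2)
3. t=3 → R at (10,6); v=(-1,2)
4. t=3/2 → T at (17/2,9); v=(-1,-2)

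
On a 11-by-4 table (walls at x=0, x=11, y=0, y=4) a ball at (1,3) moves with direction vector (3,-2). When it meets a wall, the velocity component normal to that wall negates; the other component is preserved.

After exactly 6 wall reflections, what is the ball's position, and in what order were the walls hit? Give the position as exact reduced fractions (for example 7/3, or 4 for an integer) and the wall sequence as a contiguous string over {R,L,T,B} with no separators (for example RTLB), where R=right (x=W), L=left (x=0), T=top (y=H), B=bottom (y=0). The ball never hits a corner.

1. t=3/2 → B at (11/2,0); v=(3,2)
2. t=11/6 → R at (11,11/3); v=(-3,2)
3. t=1/6 → T at (21/2,4); v=(-3,-2)
4. t=2 → B at (9/2,0); v=(-3,2)
5. t=3/2 → L at (0,3); v=(3,2)
6. t=1/2 → T at (3/2,4); v=(3,-2)

Final position: (3/2,4)
Wall sequence: BRTBLT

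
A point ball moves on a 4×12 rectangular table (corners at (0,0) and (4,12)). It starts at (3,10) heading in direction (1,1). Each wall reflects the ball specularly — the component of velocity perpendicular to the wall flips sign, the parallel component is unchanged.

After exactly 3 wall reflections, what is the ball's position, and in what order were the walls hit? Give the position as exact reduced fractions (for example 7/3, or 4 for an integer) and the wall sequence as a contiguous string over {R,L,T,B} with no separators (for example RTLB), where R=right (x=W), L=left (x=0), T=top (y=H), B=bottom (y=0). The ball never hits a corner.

1. t=1 → R at (4,11); v=(-1,1)
2. t=1 → T at (3,12); v=(-1,-1)
3. t=3 → L at (0,9); v=(1,-1)

Final position: (0,9)
Wall sequence: RTL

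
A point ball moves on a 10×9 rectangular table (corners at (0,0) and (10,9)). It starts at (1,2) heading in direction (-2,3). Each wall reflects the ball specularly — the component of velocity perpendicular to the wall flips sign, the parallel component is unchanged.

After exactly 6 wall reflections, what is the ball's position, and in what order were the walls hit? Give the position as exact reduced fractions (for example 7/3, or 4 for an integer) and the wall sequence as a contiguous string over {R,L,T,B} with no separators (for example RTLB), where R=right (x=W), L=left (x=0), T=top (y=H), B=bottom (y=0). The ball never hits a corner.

1. t=1/2 → L at (0,7/2); v=(2,3)
2. t=11/6 → T at (11/3,9); v=(2,-3)
3. t=3 → B at (29/3,0); v=(2,3)
4. t=1/6 → R at (10,1/2); v=(-2,3)
5. t=17/6 → T at (13/3,9); v=(-2,-3)
6. t=13/6 → L at (0,5/2); v=(2,-3)

Final position: (0,5/2)
Wall sequence: LTBRTL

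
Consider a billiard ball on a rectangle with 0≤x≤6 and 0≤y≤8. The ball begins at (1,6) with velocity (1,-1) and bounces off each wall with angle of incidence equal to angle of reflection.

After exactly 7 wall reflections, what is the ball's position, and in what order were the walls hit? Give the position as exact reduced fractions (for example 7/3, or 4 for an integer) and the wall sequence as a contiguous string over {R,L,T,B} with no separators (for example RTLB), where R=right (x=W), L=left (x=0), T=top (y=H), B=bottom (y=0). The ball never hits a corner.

Final position: (0,1)
Wall sequence: RBLTRBL

1. t=5 → R at (6,1); v=(-1,-1)
2. t=1 → B at (5,0); v=(-1,1)
3. t=5 → L at (0,5); v=(1,1)
4. t=3 → T at (3,8); v=(1,-1)
5. t=3 → R at (6,5); v=(-1,-1)
6. t=5 → B at (1,0); v=(-1,1)
7. t=1 → L at (0,1); v=(1,1)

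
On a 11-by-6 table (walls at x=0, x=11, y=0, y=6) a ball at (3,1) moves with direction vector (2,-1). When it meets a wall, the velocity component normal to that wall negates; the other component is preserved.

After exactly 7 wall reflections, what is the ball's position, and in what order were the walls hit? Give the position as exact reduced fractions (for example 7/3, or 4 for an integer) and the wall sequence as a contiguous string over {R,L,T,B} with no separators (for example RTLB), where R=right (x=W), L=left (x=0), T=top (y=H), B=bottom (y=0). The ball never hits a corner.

Final position: (3,6)
Wall sequence: BRTLBRT

1. t=1 → B at (5,0); v=(2,1)
2. t=3 → R at (11,3); v=(-2,1)
3. t=3 → T at (5,6); v=(-2,-1)
4. t=5/2 → L at (0,7/2); v=(2,-1)
5. t=7/2 → B at (7,0); v=(2,1)
6. t=2 → R at (11,2); v=(-2,1)
7. t=4 → T at (3,6); v=(-2,-1)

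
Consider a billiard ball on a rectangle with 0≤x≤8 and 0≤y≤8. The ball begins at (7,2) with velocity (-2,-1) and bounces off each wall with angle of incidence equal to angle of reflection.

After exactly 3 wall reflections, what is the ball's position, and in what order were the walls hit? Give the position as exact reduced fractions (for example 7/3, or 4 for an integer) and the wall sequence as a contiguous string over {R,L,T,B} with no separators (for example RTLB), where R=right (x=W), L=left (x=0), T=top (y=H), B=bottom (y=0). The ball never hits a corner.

Final position: (8,11/2)
Wall sequence: BLR

1. t=2 → B at (3,0); v=(-2,1)
2. t=3/2 → L at (0,3/2); v=(2,1)
3. t=4 → R at (8,11/2); v=(-2,1)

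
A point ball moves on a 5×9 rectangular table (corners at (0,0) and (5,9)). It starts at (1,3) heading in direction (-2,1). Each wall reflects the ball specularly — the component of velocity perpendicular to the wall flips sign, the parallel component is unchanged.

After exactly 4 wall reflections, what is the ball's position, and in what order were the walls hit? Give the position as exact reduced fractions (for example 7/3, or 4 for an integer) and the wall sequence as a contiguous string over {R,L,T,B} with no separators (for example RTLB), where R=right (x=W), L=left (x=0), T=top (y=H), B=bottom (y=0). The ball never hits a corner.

1. t=1/2 → L at (0,7/2); v=(2,1)
2. t=5/2 → R at (5,6); v=(-2,1)
3. t=5/2 → L at (0,17/2); v=(2,1)
4. t=1/2 → T at (1,9); v=(2,-1)

Final position: (1,9)
Wall sequence: LRLT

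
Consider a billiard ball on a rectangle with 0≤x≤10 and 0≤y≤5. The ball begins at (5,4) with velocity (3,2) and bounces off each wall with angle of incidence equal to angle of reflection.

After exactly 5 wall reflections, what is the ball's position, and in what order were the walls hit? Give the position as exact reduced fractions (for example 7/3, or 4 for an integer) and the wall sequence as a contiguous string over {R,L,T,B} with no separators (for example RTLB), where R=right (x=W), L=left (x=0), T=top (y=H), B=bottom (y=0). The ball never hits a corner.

1. t=1/2 → T at (13/2,5); v=(3,-2)
2. t=7/6 → R at (10,8/3); v=(-3,-2)
3. t=4/3 → B at (6,0); v=(-3,2)
4. t=2 → L at (0,4); v=(3,2)
5. t=1/2 → T at (3/2,5); v=(3,-2)

Final position: (3/2,5)
Wall sequence: TRBLT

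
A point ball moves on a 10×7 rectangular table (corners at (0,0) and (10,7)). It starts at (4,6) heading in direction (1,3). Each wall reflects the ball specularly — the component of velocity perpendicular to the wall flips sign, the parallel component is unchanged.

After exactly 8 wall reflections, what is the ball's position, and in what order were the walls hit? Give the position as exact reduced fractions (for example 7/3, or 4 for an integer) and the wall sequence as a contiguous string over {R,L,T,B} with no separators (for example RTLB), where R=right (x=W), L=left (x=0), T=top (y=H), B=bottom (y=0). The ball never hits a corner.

1. t=1/3 → T at (13/3,7); v=(1,-3)
2. t=7/3 → B at (20/3,0); v=(1,3)
3. t=7/3 → T at (9,7); v=(1,-3)
4. t=1 → R at (10,4); v=(-1,-3)
5. t=4/3 → B at (26/3,0); v=(-1,3)
6. t=7/3 → T at (19/3,7); v=(-1,-3)
7. t=7/3 → B at (4,0); v=(-1,3)
8. t=7/3 → T at (5/3,7); v=(-1,-3)

Final position: (5/3,7)
Wall sequence: TBTRBTBT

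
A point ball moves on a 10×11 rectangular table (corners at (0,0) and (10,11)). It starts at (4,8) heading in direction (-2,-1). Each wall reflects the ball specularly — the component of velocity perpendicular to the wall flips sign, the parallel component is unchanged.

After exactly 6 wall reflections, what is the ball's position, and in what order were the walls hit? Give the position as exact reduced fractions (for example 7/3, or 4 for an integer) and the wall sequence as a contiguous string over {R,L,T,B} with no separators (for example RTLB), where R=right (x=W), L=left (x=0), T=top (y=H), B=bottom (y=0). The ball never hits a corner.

1. t=2 → L at (0,6); v=(2,-1)
2. t=5 → R at (10,1); v=(-2,-1)
3. t=1 → B at (8,0); v=(-2,1)
4. t=4 → L at (0,4); v=(2,1)
5. t=5 → R at (10,9); v=(-2,1)
6. t=2 → T at (6,11); v=(-2,-1)

Final position: (6,11)
Wall sequence: LRBLRT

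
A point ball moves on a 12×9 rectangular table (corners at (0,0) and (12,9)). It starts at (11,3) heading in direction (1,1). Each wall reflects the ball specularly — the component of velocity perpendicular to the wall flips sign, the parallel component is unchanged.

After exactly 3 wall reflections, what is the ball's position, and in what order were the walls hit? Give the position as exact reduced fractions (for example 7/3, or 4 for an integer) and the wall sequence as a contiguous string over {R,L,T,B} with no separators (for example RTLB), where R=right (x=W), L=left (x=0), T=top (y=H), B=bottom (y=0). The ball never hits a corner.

1. t=1 → R at (12,4); v=(-1,1)
2. t=5 → T at (7,9); v=(-1,-1)
3. t=7 → L at (0,2); v=(1,-1)

Final position: (0,2)
Wall sequence: RTL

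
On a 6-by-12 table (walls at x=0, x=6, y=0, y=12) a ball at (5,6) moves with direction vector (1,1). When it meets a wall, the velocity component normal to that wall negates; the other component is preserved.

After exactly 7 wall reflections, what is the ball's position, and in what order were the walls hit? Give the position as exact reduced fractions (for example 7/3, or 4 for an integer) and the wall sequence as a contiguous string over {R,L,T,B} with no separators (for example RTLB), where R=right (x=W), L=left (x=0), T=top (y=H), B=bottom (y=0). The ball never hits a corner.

Final position: (6,7)
Wall sequence: RTLRBLR

1. t=1 → R at (6,7); v=(-1,1)
2. t=5 → T at (1,12); v=(-1,-1)
3. t=1 → L at (0,11); v=(1,-1)
4. t=6 → R at (6,5); v=(-1,-1)
5. t=5 → B at (1,0); v=(-1,1)
6. t=1 → L at (0,1); v=(1,1)
7. t=6 → R at (6,7); v=(-1,1)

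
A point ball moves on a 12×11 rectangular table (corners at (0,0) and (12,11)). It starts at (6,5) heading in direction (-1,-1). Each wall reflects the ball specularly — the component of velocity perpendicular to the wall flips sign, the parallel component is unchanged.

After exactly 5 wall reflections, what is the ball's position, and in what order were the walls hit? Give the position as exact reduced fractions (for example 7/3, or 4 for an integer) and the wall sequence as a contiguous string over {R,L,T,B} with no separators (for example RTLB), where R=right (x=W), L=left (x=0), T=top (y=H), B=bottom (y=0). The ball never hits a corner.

1. t=5 → B at (1,0); v=(-1,1)
2. t=1 → L at (0,1); v=(1,1)
3. t=10 → T at (10,11); v=(1,-1)
4. t=2 → R at (12,9); v=(-1,-1)
5. t=9 → B at (3,0); v=(-1,1)

Final position: (3,0)
Wall sequence: BLTRB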